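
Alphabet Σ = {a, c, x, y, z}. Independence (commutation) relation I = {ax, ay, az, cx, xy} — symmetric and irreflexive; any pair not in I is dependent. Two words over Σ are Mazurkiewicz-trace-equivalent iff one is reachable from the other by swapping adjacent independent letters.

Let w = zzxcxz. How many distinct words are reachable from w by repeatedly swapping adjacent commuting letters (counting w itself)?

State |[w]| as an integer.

drop 0:z onto floor
drop 1:z onto {0:z}
drop 2:x onto {1:z}
drop 3:c onto {1:z}
drop 4:x onto {2:x}
drop 5:z onto {3:c, 4:x}
ground layer = {0:z}
drop-orders for the pieces not yet dropped (sum over which currently-grounded one goes next):
  1 to go: {5} 1
  2 to go: {3,5} 1  {4,5} 1
  3 to go: {2,4,5} 1  {3,4,5} 2
  4 to go: {2,3,4,5} 3
  if 0:z drops first: 3 orders

3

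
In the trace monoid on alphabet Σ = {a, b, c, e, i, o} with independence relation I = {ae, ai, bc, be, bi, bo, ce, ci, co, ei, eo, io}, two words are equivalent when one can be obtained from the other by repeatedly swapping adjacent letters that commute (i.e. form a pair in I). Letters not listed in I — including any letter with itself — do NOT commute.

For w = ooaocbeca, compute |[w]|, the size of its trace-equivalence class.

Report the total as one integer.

108

drop 0:o onto floor
drop 1:o onto {0:o}
drop 2:a onto {1:o}
drop 3:o onto {2:a}
drop 4:c onto {2:a}
drop 5:b onto {2:a}
drop 6:e onto floor
drop 7:c onto {4:c}
drop 8:a onto {3:o, 5:b, 7:c}
ground layer = {0:o, 6:e}
drop-orders for the pieces not yet dropped (sum over which currently-grounded one goes next):
  1 to go: {6} 1  {8} 1
  2 to go: {3,8} 1  {5,8} 1  {6,8} 2  {7,8} 1
  3 to go: {3,5,8} 2  {3,6,8} 3  {3,7,8} 2  {4,7,8} 1  {5,6,8} 3  {5,7,8} 2  {6,7,8} 3
  4 to go: {3,4,7,8} 3  {3,5,6,8} 8  {3,5,7,8} 6  {3,6,7,8} 8  {4,5,7,8} 3  {4,6,7,8} 4  {5,6,7,8} 8
  5 to go: {3,4,5,7,8} 12  {3,4,6,7,8} 15  {3,5,6,7,8} 30  {4,5,6,7,8} 15
  6 to go: {2,3,4,5,7,8} 12  {3,4,5,6,7,8} 72
  7 to go: {1,2,3,4,5,7,8} 12  {2,3,4,5,6,7,8} 84
  if 0:o drops first: 96 orders
  if 6:e drops first: 12 orders
heap linearizations: 108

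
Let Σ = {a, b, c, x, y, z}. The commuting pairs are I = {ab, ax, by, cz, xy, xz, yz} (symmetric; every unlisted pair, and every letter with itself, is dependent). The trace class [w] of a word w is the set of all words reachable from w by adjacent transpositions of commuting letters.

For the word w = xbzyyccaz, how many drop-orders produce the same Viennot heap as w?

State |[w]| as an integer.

22

0(x) covers ∅
1(b) covers 0:x
2(z) covers 1:b
3(y) covers ∅
4(y) covers 3:y
5(c) covers 1:b, 4:y
6(c) covers 5:c
7(a) covers 2:z, 6:c
8(z) covers 7:a
floor of heap: 0:x, 3:y
completions by unplaced set U, small U first (add the entries for U minus each lowest piece of U):
  |U|=1: {8}:1
  |U|=2: {7,8}:1
  |U|=3: {2,7,8}:1  {6,7,8}:1
  |U|=4: {2,6,7,8}:2  {5,6,7,8}:1
  |U|=5: {2,5,6,7,8}:3  {4,5,6,7,8}:1
  |U|=6: {1,2,5,6,7,8}:3  {2,4,5,6,7,8}:4  {3,4,5,6,7,8}:1
  |U|=7: {0,1,2,5,6,7,8}:3  {1,2,4,5,6,7,8}:7  {2,3,4,5,6,7,8}:5
  start at 0(x): 12
  start at 3(y): 10
sum over floor = 22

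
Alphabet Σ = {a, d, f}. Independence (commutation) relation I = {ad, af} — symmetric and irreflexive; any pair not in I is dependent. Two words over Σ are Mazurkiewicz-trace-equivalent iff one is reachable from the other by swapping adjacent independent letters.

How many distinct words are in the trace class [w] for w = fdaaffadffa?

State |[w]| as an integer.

#0=f has no predecessor
#1=d depends on [0:f]
#2=a has no predecessor
#3=a depends on [2:a]
#4=f depends on [1:d]
#5=f depends on [4:f]
#6=a depends on [3:a]
#7=d depends on [5:f]
#8=f depends on [7:d]
#9=f depends on [8:f]
#10=a depends on [6:a]
sources: [0:f, 2:a]
N(rest) = Σ N(rest − s) over sources s of rest; N(one piece) = 1:
  size 1 → [9]=1  [10]=1
  size 2 → [6,10]=1  [8,9]=1  [9,10]=2
  size 3 → [3,6,10]=1  [6,9,10]=3  [7,8,9]=1  [8,9,10]=3
  size 4 → [2,3,6,10]=1  [3,6,9,10]=4  [5,7,8,9]=1  [6,8,9,10]=6  [7,8,9,10]=4
  size 5 → [2,3,6,9,10]=5  [3,6,8,9,10]=10  [4,5,7,8,9]=1  [5,7,8,9,10]=5  [6,7,8,9,10]=10
  size 6 → [1,4,5,7,8,9]=1  [2,3,6,8,9,10]=15  [3,6,7,8,9,10]=20  [4,5,7,8,9,10]=6  [5,6,7,8,9,10]=15
  size 7 → [0,1,4,5,7,8,9]=1  [1,4,5,7,8,9,10]=7  [2,3,6,7,8,9,10]=35  [3,5,6,7,8,9,10]=35  [4,5,6,7,8,9,10]=21
  size 8 → [0,1,4,5,7,8,9,10]=8  [1,4,5,6,7,8,9,10]=28  [2,3,5,6,7,8,9,10]=70  [3,4,5,6,7,8,9,10]=56
  size 9 → [0,1,4,5,6,7,8,9,10]=36  [1,3,4,5,6,7,8,9,10]=84  [2,3,4,5,6,7,8,9,10]=126
  first=0(f) contributes 210
  first=2(a) contributes 120
|[w]| = 330

330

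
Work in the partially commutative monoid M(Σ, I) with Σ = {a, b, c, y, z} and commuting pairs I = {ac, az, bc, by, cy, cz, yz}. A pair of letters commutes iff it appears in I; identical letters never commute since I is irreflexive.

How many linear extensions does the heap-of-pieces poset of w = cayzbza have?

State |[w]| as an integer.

84

drop 0:c onto floor
drop 1:a onto floor
drop 2:y onto {1:a}
drop 3:z onto floor
drop 4:b onto {1:a, 3:z}
drop 5:z onto {4:b}
drop 6:a onto {2:y, 4:b}
ground layer = {0:c, 1:a, 3:z}
drop-orders for the pieces not yet dropped (sum over which currently-grounded one goes next):
  1 to go: {0} 1  {5} 1  {6} 1
  2 to go: {0,5} 2  {0,6} 2  {2,6} 1  {5,6} 2
  3 to go: {0,2,6} 3  {0,5,6} 6  {2,5,6} 3  {4,5,6} 2
  4 to go: {0,2,5,6} 12  {0,4,5,6} 8  {2,4,5,6} 5  {3,4,5,6} 2
  5 to go: {0,2,4,5,6} 25  {0,3,4,5,6} 10  {1,2,4,5,6} 5  {2,3,4,5,6} 7
  if 0:c drops first: 12 orders
  if 1:a drops first: 42 orders
  if 3:z drops first: 30 orders
heap linearizations: 84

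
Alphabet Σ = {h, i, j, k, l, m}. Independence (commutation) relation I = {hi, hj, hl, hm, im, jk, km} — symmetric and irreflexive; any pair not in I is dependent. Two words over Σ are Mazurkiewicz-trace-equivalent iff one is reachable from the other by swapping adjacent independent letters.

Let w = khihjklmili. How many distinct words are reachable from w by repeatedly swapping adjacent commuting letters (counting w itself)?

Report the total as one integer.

#0=k has no predecessor
#1=h depends on [0:k]
#2=i depends on [0:k]
#3=h depends on [1:h]
#4=j depends on [2:i]
#5=k depends on [2:i, 3:h]
#6=l depends on [4:j, 5:k]
#7=m depends on [6:l]
#8=i depends on [6:l]
#9=l depends on [7:m, 8:i]
#10=i depends on [9:l]
sources: [0:k]
N(rest) = Σ N(rest − s) over sources s of rest; N(one piece) = 1:
  size 1 → [10]=1
  size 2 → [9,10]=1
  size 3 → [7,9,10]=1  [8,9,10]=1
  size 4 → [7,8,9,10]=2
  size 5 → [6,7,8,9,10]=2
  size 6 → [4,6,7,8,9,10]=2  [5,6,7,8,9,10]=2
  size 7 → [3,5,6,7,8,9,10]=2  [4,5,6,7,8,9,10]=4
  size 8 → [1,3,5,6,7,8,9,10]=2  [2,4,5,6,7,8,9,10]=4  [3,4,5,6,7,8,9,10]=6
  size 9 → [1,3,4,5,6,7,8,9,10]=8  [2,3,4,5,6,7,8,9,10]=10
  first=0(k) contributes 18

18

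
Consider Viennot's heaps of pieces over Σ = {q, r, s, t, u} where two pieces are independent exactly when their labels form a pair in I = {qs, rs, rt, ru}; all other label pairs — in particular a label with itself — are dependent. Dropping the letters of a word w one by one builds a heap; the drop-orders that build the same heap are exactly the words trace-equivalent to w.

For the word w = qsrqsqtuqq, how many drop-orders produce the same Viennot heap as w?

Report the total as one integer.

15

0(q) covers ∅
1(s) covers ∅
2(r) covers 0:q
3(q) covers 2:r
4(s) covers 1:s
5(q) covers 3:q
6(t) covers 4:s, 5:q
7(u) covers 6:t
8(q) covers 7:u
9(q) covers 8:q
floor of heap: 0:q, 1:s
completions by unplaced set U, small U first (add the entries for U minus each lowest piece of U):
  |U|=1: {9}:1
  |U|=2: {8,9}:1
  |U|=3: {7,8,9}:1
  |U|=4: {6,7,8,9}:1
  |U|=5: {4,6,7,8,9}:1  {5,6,7,8,9}:1
  |U|=6: {1,4,6,7,8,9}:1  {3,5,6,7,8,9}:1  {4,5,6,7,8,9}:2
  |U|=7: {1,4,5,6,7,8,9}:3  {2,3,5,6,7,8,9}:1  {3,4,5,6,7,8,9}:3
  |U|=8: {0,2,3,5,6,7,8,9}:1  {1,3,4,5,6,7,8,9}:6  {2,3,4,5,6,7,8,9}:4
  start at 0(q): 10
  start at 1(s): 5
sum over floor = 15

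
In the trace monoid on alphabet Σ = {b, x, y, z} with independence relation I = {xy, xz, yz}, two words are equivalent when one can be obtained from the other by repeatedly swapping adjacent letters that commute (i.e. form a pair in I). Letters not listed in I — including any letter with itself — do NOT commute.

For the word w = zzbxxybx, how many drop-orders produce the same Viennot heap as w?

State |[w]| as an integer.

#0=z has no predecessor
#1=z depends on [0:z]
#2=b depends on [1:z]
#3=x depends on [2:b]
#4=x depends on [3:x]
#5=y depends on [2:b]
#6=b depends on [4:x, 5:y]
#7=x depends on [6:b]
sources: [0:z]
N(rest) = Σ N(rest − s) over sources s of rest; N(one piece) = 1:
  size 1 → [7]=1
  size 2 → [6,7]=1
  size 3 → [4,6,7]=1  [5,6,7]=1
  size 4 → [3,4,6,7]=1  [4,5,6,7]=2
  size 5 → [3,4,5,6,7]=3
  size 6 → [2,3,4,5,6,7]=3
  first=0(z) contributes 3

3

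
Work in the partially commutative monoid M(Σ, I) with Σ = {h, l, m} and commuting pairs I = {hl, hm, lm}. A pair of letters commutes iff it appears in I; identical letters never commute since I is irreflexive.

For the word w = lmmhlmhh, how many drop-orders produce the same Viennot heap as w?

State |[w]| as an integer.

560

drop 0:l onto floor
drop 1:m onto floor
drop 2:m onto {1:m}
drop 3:h onto floor
drop 4:l onto {0:l}
drop 5:m onto {2:m}
drop 6:h onto {3:h}
drop 7:h onto {6:h}
ground layer = {0:l, 1:m, 3:h}
drop-orders for the pieces not yet dropped (sum over which currently-grounded one goes next):
  1 to go: {4} 1  {5} 1  {7} 1
  2 to go: {0,4} 1  {2,5} 1  {4,5} 2  {4,7} 2  {5,7} 2  {6,7} 1
  3 to go: {0,4,5} 3  {0,4,7} 3  {1,2,5} 1  {2,4,5} 3  {2,5,7} 3  {3,6,7} 1  {4,5,7} 6  {4,6,7} 3  {5,6,7} 3
  4 to go: {0,2,4,5} 6  {0,4,5,7} 12  {0,4,6,7} 6  {1,2,4,5} 4  {1,2,5,7} 4  {2,4,5,7} 12  {2,5,6,7} 6  {3,4,6,7} 4  {3,5,6,7} 4  {4,5,6,7} 12
  5 to go: {0,1,2,4,5} 10  {0,2,4,5,7} 30  {0,3,4,6,7} 10  {0,4,5,6,7} 30  {1,2,4,5,7} 20  {1,2,5,6,7} 10  {2,3,5,6,7} 10  {2,4,5,6,7} 30  {3,4,5,6,7} 20
  6 to go: {0,1,2,4,5,7} 60  {0,2,4,5,6,7} 90  {0,3,4,5,6,7} 60  {1,2,3,5,6,7} 20  {1,2,4,5,6,7} 60  {2,3,4,5,6,7} 60
  if 0:l drops first: 140 orders
  if 1:m drops first: 210 orders
  if 3:h drops first: 210 orders
heap linearizations: 560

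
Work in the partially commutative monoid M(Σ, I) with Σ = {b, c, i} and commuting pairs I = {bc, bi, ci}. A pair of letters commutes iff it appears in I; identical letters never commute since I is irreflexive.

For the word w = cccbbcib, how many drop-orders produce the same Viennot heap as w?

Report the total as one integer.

0(c) covers ∅
1(c) covers 0:c
2(c) covers 1:c
3(b) covers ∅
4(b) covers 3:b
5(c) covers 2:c
6(i) covers ∅
7(b) covers 4:b
floor of heap: 0:c, 3:b, 6:i
completions by unplaced set U, small U first (add the entries for U minus each lowest piece of U):
  |U|=1: {5}:1  {6}:1  {7}:1
  |U|=2: {2,5}:1  {4,7}:1  {5,6}:2  {5,7}:2  {6,7}:2
  |U|=3: {1,2,5}:1  {2,5,6}:3  {2,5,7}:3  {3,4,7}:1  {4,5,7}:3  {4,6,7}:3  {5,6,7}:6
  |U|=4: {0,1,2,5}:1  {1,2,5,6}:4  {1,2,5,7}:4  {2,4,5,7}:6  {2,5,6,7}:12  {3,4,5,7}:4  {3,4,6,7}:4  {4,5,6,7}:12
  |U|=5: {0,1,2,5,6}:5  {0,1,2,5,7}:5  {1,2,4,5,7}:10  {1,2,5,6,7}:20  {2,3,4,5,7}:10  {2,4,5,6,7}:30  {3,4,5,6,7}:20
  |U|=6: {0,1,2,4,5,7}:15  {0,1,2,5,6,7}:30  {1,2,3,4,5,7}:20  {1,2,4,5,6,7}:60  {2,3,4,5,6,7}:60
  start at 0(c): 140
  start at 3(b): 105
  start at 6(i): 35
sum over floor = 280

280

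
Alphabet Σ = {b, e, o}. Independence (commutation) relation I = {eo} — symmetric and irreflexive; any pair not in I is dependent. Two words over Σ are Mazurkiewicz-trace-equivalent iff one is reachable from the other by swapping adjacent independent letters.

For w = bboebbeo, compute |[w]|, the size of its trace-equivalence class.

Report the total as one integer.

4

0(b) covers ∅
1(b) covers 0:b
2(o) covers 1:b
3(e) covers 1:b
4(b) covers 2:o, 3:e
5(b) covers 4:b
6(e) covers 5:b
7(o) covers 5:b
floor of heap: 0:b
completions by unplaced set U, small U first (add the entries for U minus each lowest piece of U):
  |U|=1: {6}:1  {7}:1
  |U|=2: {6,7}:2
  |U|=3: {5,6,7}:2
  |U|=4: {4,5,6,7}:2
  |U|=5: {2,4,5,6,7}:2  {3,4,5,6,7}:2
  |U|=6: {2,3,4,5,6,7}:4
  start at 0(b): 4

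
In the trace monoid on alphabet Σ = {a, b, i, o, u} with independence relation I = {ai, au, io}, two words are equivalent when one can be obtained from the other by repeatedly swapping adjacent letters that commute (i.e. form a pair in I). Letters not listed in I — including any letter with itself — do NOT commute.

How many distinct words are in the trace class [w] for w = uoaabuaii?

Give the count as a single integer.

4

drop 0:u onto floor
drop 1:o onto {0:u}
drop 2:a onto {1:o}
drop 3:a onto {2:a}
drop 4:b onto {3:a}
drop 5:u onto {4:b}
drop 6:a onto {4:b}
drop 7:i onto {5:u}
drop 8:i onto {7:i}
ground layer = {0:u}
drop-orders for the pieces not yet dropped (sum over which currently-grounded one goes next):
  1 to go: {6} 1  {8} 1
  2 to go: {6,8} 2  {7,8} 1
  3 to go: {5,7,8} 1  {6,7,8} 3
  4 to go: {5,6,7,8} 4
  5 to go: {4,5,6,7,8} 4
  6 to go: {3,4,5,6,7,8} 4
  7 to go: {2,3,4,5,6,7,8} 4
  if 0:u drops first: 4 orders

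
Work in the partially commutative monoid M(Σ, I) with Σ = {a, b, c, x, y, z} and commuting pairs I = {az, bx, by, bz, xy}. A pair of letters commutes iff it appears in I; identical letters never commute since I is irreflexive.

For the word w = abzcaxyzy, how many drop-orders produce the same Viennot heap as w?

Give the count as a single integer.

0(a) covers ∅
1(b) covers 0:a
2(z) covers ∅
3(c) covers 1:b, 2:z
4(a) covers 3:c
5(x) covers 4:a
6(y) covers 4:a
7(z) covers 5:x, 6:y
8(y) covers 7:z
floor of heap: 0:a, 2:z
completions by unplaced set U, small U first (add the entries for U minus each lowest piece of U):
  |U|=1: {8}:1
  |U|=2: {7,8}:1
  |U|=3: {5,7,8}:1  {6,7,8}:1
  |U|=4: {5,6,7,8}:2
  |U|=5: {4,5,6,7,8}:2
  |U|=6: {3,4,5,6,7,8}:2
  |U|=7: {1,3,4,5,6,7,8}:2  {2,3,4,5,6,7,8}:2
  start at 0(a): 4
  start at 2(z): 2
sum over floor = 6

6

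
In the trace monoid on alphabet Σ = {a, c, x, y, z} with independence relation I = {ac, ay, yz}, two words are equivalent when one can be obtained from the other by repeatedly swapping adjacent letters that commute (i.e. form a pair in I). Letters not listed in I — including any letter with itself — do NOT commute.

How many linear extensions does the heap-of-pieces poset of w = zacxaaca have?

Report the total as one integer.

drop 0:z onto floor
drop 1:a onto {0:z}
drop 2:c onto {0:z}
drop 3:x onto {1:a, 2:c}
drop 4:a onto {3:x}
drop 5:a onto {4:a}
drop 6:c onto {3:x}
drop 7:a onto {5:a}
ground layer = {0:z}
drop-orders for the pieces not yet dropped (sum over which currently-grounded one goes next):
  1 to go: {6} 1  {7} 1
  2 to go: {5,7} 1  {6,7} 2
  3 to go: {4,5,7} 1  {5,6,7} 3
  4 to go: {4,5,6,7} 4
  5 to go: {3,4,5,6,7} 4
  6 to go: {1,3,4,5,6,7} 4  {2,3,4,5,6,7} 4
  if 0:z drops first: 8 orders

8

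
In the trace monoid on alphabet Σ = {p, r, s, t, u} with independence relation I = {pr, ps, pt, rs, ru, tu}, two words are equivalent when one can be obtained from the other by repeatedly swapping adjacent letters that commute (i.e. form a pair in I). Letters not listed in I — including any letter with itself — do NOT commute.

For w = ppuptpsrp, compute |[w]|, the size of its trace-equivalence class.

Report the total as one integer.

124

0(p) covers ∅
1(p) covers 0:p
2(u) covers 1:p
3(p) covers 2:u
4(t) covers ∅
5(p) covers 3:p
6(s) covers 2:u, 4:t
7(r) covers 4:t
8(p) covers 5:p
floor of heap: 0:p, 4:t
completions by unplaced set U, small U first (add the entries for U minus each lowest piece of U):
  |U|=1: {6}:1  {7}:1  {8}:1
  |U|=2: {5,8}:1  {6,7}:2  {6,8}:2  {7,8}:2
  |U|=3: {3,5,8}:1  {4,6,7}:2  {5,6,8}:3  {5,7,8}:3  {6,7,8}:6
  |U|=4: {3,5,6,8}:4  {3,5,7,8}:4  {4,6,7,8}:8  {5,6,7,8}:12
  |U|=5: {2,3,5,6,8}:4  {3,5,6,7,8}:20  {4,5,6,7,8}:20
  |U|=6: {1,2,3,5,6,8}:4  {2,3,5,6,7,8}:24  {3,4,5,6,7,8}:40
  |U|=7: {0,1,2,3,5,6,8}:4  {1,2,3,5,6,7,8}:28  {2,3,4,5,6,7,8}:64
  start at 0(p): 92
  start at 4(t): 32
sum over floor = 124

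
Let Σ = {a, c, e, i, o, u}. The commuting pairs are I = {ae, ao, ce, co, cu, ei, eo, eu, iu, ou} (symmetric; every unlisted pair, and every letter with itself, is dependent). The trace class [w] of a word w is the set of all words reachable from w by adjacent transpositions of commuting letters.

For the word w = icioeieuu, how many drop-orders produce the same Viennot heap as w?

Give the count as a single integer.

piece 0:i — minimal
piece 1:c rests on {0:i}
piece 2:i rests on {1:c}
piece 3:o rests on {2:i}
piece 4:e — minimal
piece 5:i rests on {3:o}
piece 6:e rests on {4:e}
piece 7:u — minimal
piece 8:u rests on {7:u}
minimal pieces: {0:i, 4:e, 7:u}
ways to finish when only these pieces remain (= sum over removing one remaining piece with nothing left below it):
  1 left: {5}→1  {6}→1  {8}→1
  2 left: {3,5}→1  {4,6}→1  {5,6}→2  {5,8}→2  {6,8}→2  {7,8}→1
  3 left: {2,3,5}→1  {3,5,6}→3  {3,5,8}→3  {4,5,6}→3  {4,6,8}→3  {5,6,8}→6  {5,7,8}→3  {6,7,8}→3
  4 left: {1,2,3,5}→1  {2,3,5,6}→4  {2,3,5,8}→4  {3,4,5,6}→6  {3,5,6,8}→12  {3,5,7,8}→6  {4,5,6,8}→12  {4,6,7,8}→6  {5,6,7,8}→12
  5 left: {0,1,2,3,5}→1  {1,2,3,5,6}→5  {1,2,3,5,8}→5  {2,3,4,5,6}→10  {2,3,5,6,8}→20  {2,3,5,7,8}→10  {3,4,5,6,8}→30  {3,5,6,7,8}→30  {4,5,6,7,8}→30
  6 left: {0,1,2,3,5,6}→6  {0,1,2,3,5,8}→6  {1,2,3,4,5,6}→15  {1,2,3,5,6,8}→30  {1,2,3,5,7,8}→15  {2,3,4,5,6,8}→60  {2,3,5,6,7,8}→60  {3,4,5,6,7,8}→90
  7 left: {0,1,2,3,4,5,6}→21  {0,1,2,3,5,6,8}→42  {0,1,2,3,5,7,8}→21  {1,2,3,4,5,6,8}→105  {1,2,3,5,6,7,8}→105  {2,3,4,5,6,7,8}→210
  placing 0:i first → 420 extensions
  placing 4:e first → 168 extensions
  placing 7:u first → 168 extensions
total linear extensions = 756

756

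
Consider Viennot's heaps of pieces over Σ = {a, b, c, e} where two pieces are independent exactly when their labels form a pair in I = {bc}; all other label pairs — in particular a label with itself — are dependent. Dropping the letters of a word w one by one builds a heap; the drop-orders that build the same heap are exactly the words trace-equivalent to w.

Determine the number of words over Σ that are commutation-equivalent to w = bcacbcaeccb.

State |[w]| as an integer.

piece 0:b — minimal
piece 1:c — minimal
piece 2:a rests on {0:b, 1:c}
piece 3:c rests on {2:a}
piece 4:b rests on {2:a}
piece 5:c rests on {3:c}
piece 6:a rests on {4:b, 5:c}
piece 7:e rests on {6:a}
piece 8:c rests on {7:e}
piece 9:c rests on {8:c}
piece 10:b rests on {7:e}
minimal pieces: {0:b, 1:c}
ways to finish when only these pieces remain (= sum over removing one remaining piece with nothing left below it):
  1 left: {9}→1  {10}→1
  2 left: {8,9}→1  {9,10}→2
  3 left: {8,9,10}→3
  4 left: {7,8,9,10}→3
  5 left: {6,7,8,9,10}→3
  6 left: {4,6,7,8,9,10}→3  {5,6,7,8,9,10}→3
  7 left: {3,5,6,7,8,9,10}→3  {4,5,6,7,8,9,10}→6
  8 left: {3,4,5,6,7,8,9,10}→9
  9 left: {2,3,4,5,6,7,8,9,10}→9
  placing 0:b first → 9 extensions
  placing 1:c first → 9 extensions
total linear extensions = 18

18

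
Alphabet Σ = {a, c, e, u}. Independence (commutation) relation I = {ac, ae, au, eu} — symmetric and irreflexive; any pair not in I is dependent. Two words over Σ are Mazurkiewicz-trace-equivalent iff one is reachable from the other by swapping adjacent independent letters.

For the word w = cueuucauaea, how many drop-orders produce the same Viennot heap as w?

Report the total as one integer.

piece 0:c — minimal
piece 1:u rests on {0:c}
piece 2:e rests on {0:c}
piece 3:u rests on {1:u}
piece 4:u rests on {3:u}
piece 5:c rests on {2:e, 4:u}
piece 6:a — minimal
piece 7:u rests on {5:c}
piece 8:a rests on {6:a}
piece 9:e rests on {5:c}
piece 10:a rests on {8:a}
minimal pieces: {0:c, 6:a}
ways to finish when only these pieces remain (= sum over removing one remaining piece with nothing left below it):
  1 left: {7}→1  {9}→1  {10}→1
  2 left: {7,9}→2  {7,10}→2  {8,10}→1  {9,10}→2
  3 left: {5,7,9}→2  {6,8,10}→1  {7,8,10}→3  {7,9,10}→6  {8,9,10}→3
  4 left: {2,5,7,9}→2  {4,5,7,9}→2  {5,7,9,10}→8  {6,7,8,10}→4  {6,8,9,10}→4  {7,8,9,10}→12
  5 left: {2,4,5,7,9}→4  {2,5,7,9,10}→10  {3,4,5,7,9}→2  {4,5,7,9,10}→10  {5,7,8,9,10}→20  {6,7,8,9,10}→20
  6 left: {1,3,4,5,7,9}→2  {2,3,4,5,7,9}→6  {2,4,5,7,9,10}→24  {2,5,7,8,9,10}→30  {3,4,5,7,9,10}→12  {4,5,7,8,9,10}→30  {5,6,7,8,9,10}→40
  7 left: {1,2,3,4,5,7,9}→8  {1,3,4,5,7,9,10}→14  {2,3,4,5,7,9,10}→42  {2,4,5,7,8,9,10}→84  {2,5,6,7,8,9,10}→70  {3,4,5,7,8,9,10}→42  {4,5,6,7,8,9,10}→70
  8 left: {0,1,2,3,4,5,7,9}→8  {1,2,3,4,5,7,9,10}→64  {1,3,4,5,7,8,9,10}→56  {2,3,4,5,7,8,9,10}→168  {2,4,5,6,7,8,9,10}→224  {3,4,5,6,7,8,9,10}→112
  9 left: {0,1,2,3,4,5,7,9,10}→72  {1,2,3,4,5,7,8,9,10}→288  {1,3,4,5,6,7,8,9,10}→168  {2,3,4,5,6,7,8,9,10}→504
  placing 0:c first → 960 extensions
  placing 6:a first → 360 extensions
total linear extensions = 1320

1320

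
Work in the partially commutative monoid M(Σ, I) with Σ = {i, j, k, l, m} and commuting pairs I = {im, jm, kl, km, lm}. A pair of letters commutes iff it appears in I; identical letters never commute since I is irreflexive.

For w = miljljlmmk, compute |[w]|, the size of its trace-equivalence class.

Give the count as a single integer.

drop 0:m onto floor
drop 1:i onto floor
drop 2:l onto {1:i}
drop 3:j onto {2:l}
drop 4:l onto {3:j}
drop 5:j onto {4:l}
drop 6:l onto {5:j}
drop 7:m onto {0:m}
drop 8:m onto {7:m}
drop 9:k onto {5:j}
ground layer = {0:m, 1:i}
drop-orders for the pieces not yet dropped (sum over which currently-grounded one goes next):
  1 to go: {6} 1  {8} 1  {9} 1
  2 to go: {6,8} 2  {6,9} 2  {7,8} 1  {8,9} 2
  3 to go: {0,7,8} 1  {5,6,9} 2  {6,7,8} 3  {6,8,9} 6  {7,8,9} 3
  4 to go: {0,6,7,8} 4  {0,7,8,9} 4  {4,5,6,9} 2  {5,6,8,9} 8  {6,7,8,9} 12
  5 to go: {0,6,7,8,9} 20  {3,4,5,6,9} 2  {4,5,6,8,9} 10  {5,6,7,8,9} 20
  6 to go: {0,5,6,7,8,9} 40  {2,3,4,5,6,9} 2  {3,4,5,6,8,9} 12  {4,5,6,7,8,9} 30
  7 to go: {0,4,5,6,7,8,9} 70  {1,2,3,4,5,6,9} 2  {2,3,4,5,6,8,9} 14  {3,4,5,6,7,8,9} 42
  8 to go: {0,3,4,5,6,7,8,9} 112  {1,2,3,4,5,6,8,9} 16  {2,3,4,5,6,7,8,9} 56
  if 0:m drops first: 72 orders
  if 1:i drops first: 168 orders
heap linearizations: 240

240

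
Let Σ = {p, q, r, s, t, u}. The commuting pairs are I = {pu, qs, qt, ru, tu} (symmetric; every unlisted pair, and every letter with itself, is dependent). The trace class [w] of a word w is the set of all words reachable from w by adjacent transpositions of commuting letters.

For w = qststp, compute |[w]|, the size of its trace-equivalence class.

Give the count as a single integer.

5

0(q) covers ∅
1(s) covers ∅
2(t) covers 1:s
3(s) covers 2:t
4(t) covers 3:s
5(p) covers 0:q, 4:t
floor of heap: 0:q, 1:s
completions by unplaced set U, small U first (add the entries for U minus each lowest piece of U):
  |U|=1: {5}:1
  |U|=2: {0,5}:1  {4,5}:1
  |U|=3: {0,4,5}:2  {3,4,5}:1
  |U|=4: {0,3,4,5}:3  {2,3,4,5}:1
  start at 0(q): 1
  start at 1(s): 4
sum over floor = 5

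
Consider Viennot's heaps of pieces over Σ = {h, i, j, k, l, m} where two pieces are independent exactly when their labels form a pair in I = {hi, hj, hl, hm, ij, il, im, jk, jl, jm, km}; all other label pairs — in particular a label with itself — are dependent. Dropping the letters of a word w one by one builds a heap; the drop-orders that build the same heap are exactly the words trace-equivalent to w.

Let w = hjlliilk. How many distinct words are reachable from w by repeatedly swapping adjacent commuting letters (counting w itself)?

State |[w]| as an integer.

480

0(h) covers ∅
1(j) covers ∅
2(l) covers ∅
3(l) covers 2:l
4(i) covers ∅
5(i) covers 4:i
6(l) covers 3:l
7(k) covers 0:h, 5:i, 6:l
floor of heap: 0:h, 1:j, 2:l, 4:i
completions by unplaced set U, small U first (add the entries for U minus each lowest piece of U):
  |U|=1: {1}:1  {7}:1
  |U|=2: {0,7}:1  {1,7}:2  {5,7}:1  {6,7}:1
  |U|=3: {0,1,7}:3  {0,5,7}:2  {0,6,7}:2  {1,5,7}:3  {1,6,7}:3  {3,6,7}:1  {4,5,7}:1  {5,6,7}:2
  |U|=4: {0,1,5,7}:8  {0,1,6,7}:8  {0,3,6,7}:3  {0,4,5,7}:3  {0,5,6,7}:6  {1,3,6,7}:4  {1,4,5,7}:4  {1,5,6,7}:8  {2,3,6,7}:1  {3,5,6,7}:3  {4,5,6,7}:3
  |U|=5: {0,1,3,6,7}:15  {0,1,4,5,7}:15  {0,1,5,6,7}:30  {0,2,3,6,7}:4  {0,3,5,6,7}:12  {0,4,5,6,7}:12  {1,2,3,6,7}:5  {1,3,5,6,7}:15  {1,4,5,6,7}:15  {2,3,5,6,7}:4  {3,4,5,6,7}:6
  |U|=6: {0,1,2,3,6,7}:24  {0,1,3,5,6,7}:72  {0,1,4,5,6,7}:72  {0,2,3,5,6,7}:20  {0,3,4,5,6,7}:30  {1,2,3,5,6,7}:24  {1,3,4,5,6,7}:36  {2,3,4,5,6,7}:10
  start at 0(h): 70
  start at 1(j): 60
  start at 2(l): 210
  start at 4(i): 140
sum over floor = 480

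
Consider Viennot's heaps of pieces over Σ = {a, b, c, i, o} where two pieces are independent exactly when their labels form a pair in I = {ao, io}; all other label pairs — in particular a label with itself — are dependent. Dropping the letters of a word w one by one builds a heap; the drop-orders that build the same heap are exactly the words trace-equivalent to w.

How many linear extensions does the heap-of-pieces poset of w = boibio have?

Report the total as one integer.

piece 0:b — minimal
piece 1:o rests on {0:b}
piece 2:i rests on {0:b}
piece 3:b rests on {1:o, 2:i}
piece 4:i rests on {3:b}
piece 5:o rests on {3:b}
minimal pieces: {0:b}
ways to finish when only these pieces remain (= sum over removing one remaining piece with nothing left below it):
  1 left: {4}→1  {5}→1
  2 left: {4,5}→2
  3 left: {3,4,5}→2
  4 left: {1,3,4,5}→2  {2,3,4,5}→2
  placing 0:b first → 4 extensions

4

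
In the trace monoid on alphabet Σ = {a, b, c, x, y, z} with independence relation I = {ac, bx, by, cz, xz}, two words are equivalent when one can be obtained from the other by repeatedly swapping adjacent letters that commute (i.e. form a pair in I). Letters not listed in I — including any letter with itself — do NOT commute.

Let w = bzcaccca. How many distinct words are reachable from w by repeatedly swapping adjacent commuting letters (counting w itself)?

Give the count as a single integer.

35

#0=b has no predecessor
#1=z depends on [0:b]
#2=c depends on [0:b]
#3=a depends on [1:z]
#4=c depends on [2:c]
#5=c depends on [4:c]
#6=c depends on [5:c]
#7=a depends on [3:a]
sources: [0:b]
N(rest) = Σ N(rest − s) over sources s of rest; N(one piece) = 1:
  size 1 → [6]=1  [7]=1
  size 2 → [3,7]=1  [5,6]=1  [6,7]=2
  size 3 → [1,3,7]=1  [3,6,7]=3  [4,5,6]=1  [5,6,7]=3
  size 4 → [1,3,6,7]=4  [2,4,5,6]=1  [3,5,6,7]=6  [4,5,6,7]=4
  size 5 → [1,3,5,6,7]=10  [2,4,5,6,7]=5  [3,4,5,6,7]=10
  size 6 → [1,3,4,5,6,7]=20  [2,3,4,5,6,7]=15
  first=0(b) contributes 35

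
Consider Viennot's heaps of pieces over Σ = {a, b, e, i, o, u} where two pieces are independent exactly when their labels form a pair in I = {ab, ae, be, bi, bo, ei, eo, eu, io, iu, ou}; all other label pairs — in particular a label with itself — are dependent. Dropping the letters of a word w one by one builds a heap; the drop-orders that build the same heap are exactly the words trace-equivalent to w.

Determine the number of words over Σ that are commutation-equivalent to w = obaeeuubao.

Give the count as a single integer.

405

piece 0:o — minimal
piece 1:b — minimal
piece 2:a rests on {0:o}
piece 3:e — minimal
piece 4:e rests on {3:e}
piece 5:u rests on {1:b, 2:a}
piece 6:u rests on {5:u}
piece 7:b rests on {6:u}
piece 8:a rests on {6:u}
piece 9:o rests on {8:a}
minimal pieces: {0:o, 1:b, 3:e}
ways to finish when only these pieces remain (= sum over removing one remaining piece with nothing left below it):
  1 left: {4}→1  {7}→1  {9}→1
  2 left: {3,4}→1  {4,7}→2  {4,9}→2  {7,9}→2  {8,9}→1
  3 left: {3,4,7}→3  {3,4,9}→3  {4,7,9}→6  {4,8,9}→3  {7,8,9}→3
  4 left: {3,4,7,9}→12  {3,4,8,9}→6  {4,7,8,9}→12  {6,7,8,9}→3
  5 left: {3,4,7,8,9}→30  {4,6,7,8,9}→15  {5,6,7,8,9}→3
  6 left: {1,5,6,7,8,9}→3  {2,5,6,7,8,9}→3  {3,4,6,7,8,9}→45  {4,5,6,7,8,9}→18
  7 left: {0,2,5,6,7,8,9}→3  {1,2,5,6,7,8,9}→6  {1,4,5,6,7,8,9}→21  {2,4,5,6,7,8,9}→21  {3,4,5,6,7,8,9}→63
  8 left: {0,1,2,5,6,7,8,9}→9  {0,2,4,5,6,7,8,9}→24  {1,2,4,5,6,7,8,9}→48  {1,3,4,5,6,7,8,9}→84  {2,3,4,5,6,7,8,9}→84
  placing 0:o first → 216 extensions
  placing 1:b first → 108 extensions
  placing 3:e first → 81 extensions
total linear extensions = 405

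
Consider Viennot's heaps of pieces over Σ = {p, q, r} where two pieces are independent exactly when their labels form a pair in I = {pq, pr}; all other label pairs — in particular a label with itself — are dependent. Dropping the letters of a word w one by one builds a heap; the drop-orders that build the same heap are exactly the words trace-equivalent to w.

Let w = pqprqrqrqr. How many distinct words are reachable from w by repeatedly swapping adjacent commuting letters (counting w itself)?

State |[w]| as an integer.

drop 0:p onto floor
drop 1:q onto floor
drop 2:p onto {0:p}
drop 3:r onto {1:q}
drop 4:q onto {3:r}
drop 5:r onto {4:q}
drop 6:q onto {5:r}
drop 7:r onto {6:q}
drop 8:q onto {7:r}
drop 9:r onto {8:q}
ground layer = {0:p, 1:q}
drop-orders for the pieces not yet dropped (sum over which currently-grounded one goes next):
  1 to go: {2} 1  {9} 1
  2 to go: {0,2} 1  {2,9} 2  {8,9} 1
  3 to go: {0,2,9} 3  {2,8,9} 3  {7,8,9} 1
  4 to go: {0,2,8,9} 6  {2,7,8,9} 4  {6,7,8,9} 1
  5 to go: {0,2,7,8,9} 10  {2,6,7,8,9} 5  {5,6,7,8,9} 1
  6 to go: {0,2,6,7,8,9} 15  {2,5,6,7,8,9} 6  {4,5,6,7,8,9} 1
  7 to go: {0,2,5,6,7,8,9} 21  {2,4,5,6,7,8,9} 7  {3,4,5,6,7,8,9} 1
  8 to go: {0,2,4,5,6,7,8,9} 28  {1,3,4,5,6,7,8,9} 1  {2,3,4,5,6,7,8,9} 8
  if 0:p drops first: 9 orders
  if 1:q drops first: 36 orders
heap linearizations: 45

45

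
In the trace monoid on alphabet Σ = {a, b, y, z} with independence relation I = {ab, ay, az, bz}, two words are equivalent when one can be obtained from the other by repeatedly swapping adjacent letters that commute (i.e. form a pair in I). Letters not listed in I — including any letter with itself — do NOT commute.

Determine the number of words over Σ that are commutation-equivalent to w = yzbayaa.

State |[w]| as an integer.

70

0(y) covers ∅
1(z) covers 0:y
2(b) covers 0:y
3(a) covers ∅
4(y) covers 1:z, 2:b
5(a) covers 3:a
6(a) covers 5:a
floor of heap: 0:y, 3:a
completions by unplaced set U, small U first (add the entries for U minus each lowest piece of U):
  |U|=1: {4}:1  {6}:1
  |U|=2: {1,4}:1  {2,4}:1  {4,6}:2  {5,6}:1
  |U|=3: {1,2,4}:2  {1,4,6}:3  {2,4,6}:3  {3,5,6}:1  {4,5,6}:3
  |U|=4: {0,1,2,4}:2  {1,2,4,6}:8  {1,4,5,6}:6  {2,4,5,6}:6  {3,4,5,6}:4
  |U|=5: {0,1,2,4,6}:10  {1,2,4,5,6}:20  {1,3,4,5,6}:10  {2,3,4,5,6}:10
  start at 0(y): 40
  start at 3(a): 30
sum over floor = 70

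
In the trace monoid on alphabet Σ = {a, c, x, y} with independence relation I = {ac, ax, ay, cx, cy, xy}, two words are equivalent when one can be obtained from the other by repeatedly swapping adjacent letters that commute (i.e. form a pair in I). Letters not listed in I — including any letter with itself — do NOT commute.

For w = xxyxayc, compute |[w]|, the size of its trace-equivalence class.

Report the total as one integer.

420

0(x) covers ∅
1(x) covers 0:x
2(y) covers ∅
3(x) covers 1:x
4(a) covers ∅
5(y) covers 2:y
6(c) covers ∅
floor of heap: 0:x, 2:y, 4:a, 6:c
completions by unplaced set U, small U first (add the entries for U minus each lowest piece of U):
  |U|=1: {3}:1  {4}:1  {5}:1  {6}:1
  |U|=2: {1,3}:1  {2,5}:1  {3,4}:2  {3,5}:2  {3,6}:2  {4,5}:2  {4,6}:2  {5,6}:2
  |U|=3: {0,1,3}:1  {1,3,4}:3  {1,3,5}:3  {1,3,6}:3  {2,3,5}:3  {2,4,5}:3  {2,5,6}:3  {3,4,5}:6  {3,4,6}:6  {3,5,6}:6  {4,5,6}:6
  |U|=4: {0,1,3,4}:4  {0,1,3,5}:4  {0,1,3,6}:4  {1,2,3,5}:6  {1,3,4,5}:12  {1,3,4,6}:12  {1,3,5,6}:12  {2,3,4,5}:12  {2,3,5,6}:12  {2,4,5,6}:12  {3,4,5,6}:24
  |U|=5: {0,1,2,3,5}:10  {0,1,3,4,5}:20  {0,1,3,4,6}:20  {0,1,3,5,6}:20  {1,2,3,4,5}:30  {1,2,3,5,6}:30  {1,3,4,5,6}:60  {2,3,4,5,6}:60
  start at 0(x): 180
  start at 2(y): 120
  start at 4(a): 60
  start at 6(c): 60
sum over floor = 420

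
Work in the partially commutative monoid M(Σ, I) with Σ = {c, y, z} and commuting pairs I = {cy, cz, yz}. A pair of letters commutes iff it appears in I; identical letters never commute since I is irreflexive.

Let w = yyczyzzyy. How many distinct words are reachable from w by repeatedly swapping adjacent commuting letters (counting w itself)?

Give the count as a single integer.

piece 0:y — minimal
piece 1:y rests on {0:y}
piece 2:c — minimal
piece 3:z — minimal
piece 4:y rests on {1:y}
piece 5:z rests on {3:z}
piece 6:z rests on {5:z}
piece 7:y rests on {4:y}
piece 8:y rests on {7:y}
minimal pieces: {0:y, 2:c, 3:z}
ways to finish when only these pieces remain (= sum over removing one remaining piece with nothing left below it):
  1 left: {2}→1  {6}→1  {8}→1
  2 left: {2,6}→2  {2,8}→2  {5,6}→1  {6,8}→2  {7,8}→1
  3 left: {2,5,6}→3  {2,6,8}→6  {2,7,8}→3  {3,5,6}→1  {4,7,8}→1  {5,6,8}→3  {6,7,8}→3
  4 left: {1,4,7,8}→1  {2,3,5,6}→4  {2,4,7,8}→4  {2,5,6,8}→12  {2,6,7,8}→12  {3,5,6,8}→4  {4,6,7,8}→4  {5,6,7,8}→6
  5 left: {0,1,4,7,8}→1  {1,2,4,7,8}→5  {1,4,6,7,8}→5  {2,3,5,6,8}→20  {2,4,6,7,8}→20  {2,5,6,7,8}→30  {3,5,6,7,8}→10  {4,5,6,7,8}→10
  6 left: {0,1,2,4,7,8}→6  {0,1,4,6,7,8}→6  {1,2,4,6,7,8}→30  {1,4,5,6,7,8}→15  {2,3,5,6,7,8}→60  {2,4,5,6,7,8}→60  {3,4,5,6,7,8}→20
  7 left: {0,1,2,4,6,7,8}→42  {0,1,4,5,6,7,8}→21  {1,2,4,5,6,7,8}→105  {1,3,4,5,6,7,8}→35  {2,3,4,5,6,7,8}→140
  placing 0:y first → 280 extensions
  placing 2:c first → 56 extensions
  placing 3:z first → 168 extensions
total linear extensions = 504

504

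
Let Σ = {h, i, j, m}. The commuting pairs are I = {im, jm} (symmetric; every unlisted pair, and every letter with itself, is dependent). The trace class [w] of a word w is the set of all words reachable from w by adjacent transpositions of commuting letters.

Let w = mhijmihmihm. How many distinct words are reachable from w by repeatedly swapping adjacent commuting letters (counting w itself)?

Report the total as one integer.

0(m) covers ∅
1(h) covers 0:m
2(i) covers 1:h
3(j) covers 2:i
4(m) covers 1:h
5(i) covers 3:j
6(h) covers 4:m, 5:i
7(m) covers 6:h
8(i) covers 6:h
9(h) covers 7:m, 8:i
10(m) covers 9:h
floor of heap: 0:m
completions by unplaced set U, small U first (add the entries for U minus each lowest piece of U):
  |U|=1: {10}:1
  |U|=2: {9,10}:1
  |U|=3: {7,9,10}:1  {8,9,10}:1
  |U|=4: {7,8,9,10}:2
  |U|=5: {6,7,8,9,10}:2
  |U|=6: {4,6,7,8,9,10}:2  {5,6,7,8,9,10}:2
  |U|=7: {3,5,6,7,8,9,10}:2  {4,5,6,7,8,9,10}:4
  |U|=8: {2,3,5,6,7,8,9,10}:2  {3,4,5,6,7,8,9,10}:6
  |U|=9: {2,3,4,5,6,7,8,9,10}:8
  start at 0(m): 8

8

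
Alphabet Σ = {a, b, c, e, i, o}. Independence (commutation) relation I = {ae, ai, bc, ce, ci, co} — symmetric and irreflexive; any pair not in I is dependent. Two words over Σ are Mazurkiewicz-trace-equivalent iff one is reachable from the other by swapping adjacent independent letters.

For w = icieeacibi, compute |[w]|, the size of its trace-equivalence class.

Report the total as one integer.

98

piece 0:i — minimal
piece 1:c — minimal
piece 2:i rests on {0:i}
piece 3:e rests on {2:i}
piece 4:e rests on {3:e}
piece 5:a rests on {1:c}
piece 6:c rests on {5:a}
piece 7:i rests on {4:e}
piece 8:b rests on {5:a, 7:i}
piece 9:i rests on {8:b}
minimal pieces: {0:i, 1:c}
ways to finish when only these pieces remain (= sum over removing one remaining piece with nothing left below it):
  1 left: {6}→1  {9}→1
  2 left: {6,9}→2  {8,9}→1
  3 left: {6,8,9}→3  {7,8,9}→1
  4 left: {4,7,8,9}→1  {5,6,8,9}→3  {6,7,8,9}→4
  5 left: {1,5,6,8,9}→3  {3,4,7,8,9}→1  {4,6,7,8,9}→5  {5,6,7,8,9}→7
  6 left: {1,5,6,7,8,9}→10  {2,3,4,7,8,9}→1  {3,4,6,7,8,9}→6  {4,5,6,7,8,9}→12
  7 left: {0,2,3,4,7,8,9}→1  {1,4,5,6,7,8,9}→22  {2,3,4,6,7,8,9}→7  {3,4,5,6,7,8,9}→18
  8 left: {0,2,3,4,6,7,8,9}→8  {1,3,4,5,6,7,8,9}→40  {2,3,4,5,6,7,8,9}→25
  placing 0:i first → 65 extensions
  placing 1:c first → 33 extensions
total linear extensions = 98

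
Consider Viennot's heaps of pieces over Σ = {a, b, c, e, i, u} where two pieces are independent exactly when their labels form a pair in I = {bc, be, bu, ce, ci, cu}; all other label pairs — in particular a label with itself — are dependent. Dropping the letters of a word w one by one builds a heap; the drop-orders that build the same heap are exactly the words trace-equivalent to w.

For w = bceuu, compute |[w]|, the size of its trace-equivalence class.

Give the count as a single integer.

20

piece 0:b — minimal
piece 1:c — minimal
piece 2:e — minimal
piece 3:u rests on {2:e}
piece 4:u rests on {3:u}
minimal pieces: {0:b, 1:c, 2:e}
ways to finish when only these pieces remain (= sum over removing one remaining piece with nothing left below it):
  1 left: {0}→1  {1}→1  {4}→1
  2 left: {0,1}→2  {0,4}→2  {1,4}→2  {3,4}→1
  3 left: {0,1,4}→6  {0,3,4}→3  {1,3,4}→3  {2,3,4}→1
  placing 0:b first → 4 extensions
  placing 1:c first → 4 extensions
  placing 2:e first → 12 extensions
total linear extensions = 20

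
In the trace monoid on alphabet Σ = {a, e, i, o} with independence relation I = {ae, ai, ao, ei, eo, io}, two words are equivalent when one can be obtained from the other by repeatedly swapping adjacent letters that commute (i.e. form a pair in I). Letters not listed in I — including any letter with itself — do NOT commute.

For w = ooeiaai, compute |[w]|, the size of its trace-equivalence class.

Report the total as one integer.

0(o) covers ∅
1(o) covers 0:o
2(e) covers ∅
3(i) covers ∅
4(a) covers ∅
5(a) covers 4:a
6(i) covers 3:i
floor of heap: 0:o, 2:e, 3:i, 4:a
completions by unplaced set U, small U first (add the entries for U minus each lowest piece of U):
  |U|=1: {1}:1  {2}:1  {5}:1  {6}:1
  |U|=2: {0,1}:1  {1,2}:2  {1,5}:2  {1,6}:2  {2,5}:2  {2,6}:2  {3,6}:1  {4,5}:1  {5,6}:2
  |U|=3: {0,1,2}:3  {0,1,5}:3  {0,1,6}:3  {1,2,5}:6  {1,2,6}:6  {1,3,6}:3  {1,4,5}:3  {1,5,6}:6  {2,3,6}:3  {2,4,5}:3  {2,5,6}:6  {3,5,6}:3  {4,5,6}:3
  |U|=4: {0,1,2,5}:12  {0,1,2,6}:12  {0,1,3,6}:6  {0,1,4,5}:6  {0,1,5,6}:12  {1,2,3,6}:12  {1,2,4,5}:12  {1,2,5,6}:24  {1,3,5,6}:12  {1,4,5,6}:12  {2,3,5,6}:12  {2,4,5,6}:12  {3,4,5,6}:6
  |U|=5: {0,1,2,3,6}:30  {0,1,2,4,5}:30  {0,1,2,5,6}:60  {0,1,3,5,6}:30  {0,1,4,5,6}:30  {1,2,3,5,6}:60  {1,2,4,5,6}:60  {1,3,4,5,6}:30  {2,3,4,5,6}:30
  start at 0(o): 180
  start at 2(e): 90
  start at 3(i): 180
  start at 4(a): 180
sum over floor = 630

630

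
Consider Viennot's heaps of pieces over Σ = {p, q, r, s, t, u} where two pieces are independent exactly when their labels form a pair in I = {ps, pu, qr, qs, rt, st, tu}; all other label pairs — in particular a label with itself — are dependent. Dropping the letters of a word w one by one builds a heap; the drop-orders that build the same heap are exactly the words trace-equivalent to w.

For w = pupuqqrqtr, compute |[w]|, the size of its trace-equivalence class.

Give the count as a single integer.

#0=p has no predecessor
#1=u has no predecessor
#2=p depends on [0:p]
#3=u depends on [1:u]
#4=q depends on [2:p, 3:u]
#5=q depends on [4:q]
#6=r depends on [2:p, 3:u]
#7=q depends on [5:q]
#8=t depends on [7:q]
#9=r depends on [6:r]
sources: [0:p, 1:u]
N(rest) = Σ N(rest − s) over sources s of rest; N(one piece) = 1:
  size 1 → [8]=1  [9]=1
  size 2 → [6,9]=1  [7,8]=1  [8,9]=2
  size 3 → [5,7,8]=1  [6,8,9]=3  [7,8,9]=3
  size 4 → [4,5,7,8]=1  [5,7,8,9]=4  [6,7,8,9]=6
  size 5 → [4,5,7,8,9]=5  [5,6,7,8,9]=10
  size 6 → [4,5,6,7,8,9]=15
  size 7 → [2,4,5,6,7,8,9]=15  [3,4,5,6,7,8,9]=15
  size 8 → [0,2,4,5,6,7,8,9]=15  [1,3,4,5,6,7,8,9]=15  [2,3,4,5,6,7,8,9]=30
  first=0(p) contributes 45
  first=1(u) contributes 45
|[w]| = 90

90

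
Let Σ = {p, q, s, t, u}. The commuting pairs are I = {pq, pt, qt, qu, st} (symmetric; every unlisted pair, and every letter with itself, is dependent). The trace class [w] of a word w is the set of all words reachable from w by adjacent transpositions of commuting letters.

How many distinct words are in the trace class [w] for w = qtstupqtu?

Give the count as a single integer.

#0=q has no predecessor
#1=t has no predecessor
#2=s depends on [0:q]
#3=t depends on [1:t]
#4=u depends on [2:s, 3:t]
#5=p depends on [4:u]
#6=q depends on [2:s]
#7=t depends on [4:u]
#8=u depends on [5:p, 7:t]
sources: [0:q, 1:t]
N(rest) = Σ N(rest − s) over sources s of rest; N(one piece) = 1:
  size 1 → [6]=1  [8]=1
  size 2 → [5,8]=1  [6,8]=2  [7,8]=1
  size 3 → [5,6,8]=3  [5,7,8]=2  [6,7,8]=3
  size 4 → [4,5,7,8]=2  [5,6,7,8]=8
  size 5 → [3,4,5,7,8]=2  [4,5,6,7,8]=10
  size 6 → [1,3,4,5,7,8]=2  [2,4,5,6,7,8]=10  [3,4,5,6,7,8]=12
  size 7 → [0,2,4,5,6,7,8]=10  [1,3,4,5,6,7,8]=14  [2,3,4,5,6,7,8]=22
  first=0(q) contributes 36
  first=1(t) contributes 32
|[w]| = 68

68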